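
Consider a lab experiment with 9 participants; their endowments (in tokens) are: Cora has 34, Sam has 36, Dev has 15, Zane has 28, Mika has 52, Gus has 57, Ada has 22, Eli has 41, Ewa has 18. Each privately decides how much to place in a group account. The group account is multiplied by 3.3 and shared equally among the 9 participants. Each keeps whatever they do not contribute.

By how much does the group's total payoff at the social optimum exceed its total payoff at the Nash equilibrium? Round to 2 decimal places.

The private return per contributed unit is 3.3/9 = 0.3667 < 1 for every player regardless of endowment, so the Nash equilibrium is zero contribution and the group total is Σ E_j = 34 + 36 + 15 + 28 + 52 + 57 + 22 + 41 + 18 = 303.
Each contributed unit returns 3.300 to the group, so the social optimum is full contribution by everyone: group total = 3.300 × 303 = 999.90.
Efficiency loss = (3.300 − 1) × 303 = 696.90.

696.90 tokens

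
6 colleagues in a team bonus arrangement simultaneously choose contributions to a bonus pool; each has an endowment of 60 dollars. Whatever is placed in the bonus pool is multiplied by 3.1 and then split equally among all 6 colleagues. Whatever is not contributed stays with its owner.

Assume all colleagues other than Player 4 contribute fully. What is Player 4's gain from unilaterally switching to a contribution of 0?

29.00 dollars

Switching from a contribution of 60 to 0 lets Player 4 keep an extra 60 dollars, but lowers the bonus pool by 60, which costs Player 4 their own share of that drop: 3.1/6 × 60 = 31.00.
Net gain = 60 − 31.00 = 29.00. The private return per contributed unit (0.5167) is below 1, so free-riding is indeed the best response regardless of what the others do.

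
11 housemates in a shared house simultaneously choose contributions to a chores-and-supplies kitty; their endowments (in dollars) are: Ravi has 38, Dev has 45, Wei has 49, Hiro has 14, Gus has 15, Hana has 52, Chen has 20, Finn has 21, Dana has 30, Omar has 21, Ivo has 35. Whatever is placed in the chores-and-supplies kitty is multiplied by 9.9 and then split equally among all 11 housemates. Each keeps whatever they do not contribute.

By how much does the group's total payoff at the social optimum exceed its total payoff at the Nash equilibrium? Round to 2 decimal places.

3026.00 dollars

The private return per contributed unit is 9.9/11 = 0.9000 < 1 for every player regardless of endowment, so the Nash equilibrium is zero contribution and the group total is Σ E_j = 38 + 45 + 49 + 14 + 15 + 52 + 20 + 21 + 30 + 21 + 35 = 340.
Each contributed unit returns 9.900 to the group, so the social optimum is full contribution by everyone: group total = 9.900 × 340 = 3366.00.
Efficiency loss = (9.900 − 1) × 340 = 3026.00.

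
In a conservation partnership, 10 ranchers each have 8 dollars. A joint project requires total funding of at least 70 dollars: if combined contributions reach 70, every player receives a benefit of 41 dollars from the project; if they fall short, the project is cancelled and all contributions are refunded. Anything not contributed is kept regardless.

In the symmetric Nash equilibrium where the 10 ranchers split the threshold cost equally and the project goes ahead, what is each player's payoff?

Equal share of the threshold: 70/10 = 7.
At this profile no one gains by cutting their contribution: any cut drops the total below 70, the project is cancelled, contributions are refunded, and the deviator ends with 8, which is less than 8 − 7 + 41 = 42. Contributing more than 7 just wastes the excess. So contributing exactly 7 is a best response.
Each player's payoff: 8 − 7 + 41 = 42.

42 dollars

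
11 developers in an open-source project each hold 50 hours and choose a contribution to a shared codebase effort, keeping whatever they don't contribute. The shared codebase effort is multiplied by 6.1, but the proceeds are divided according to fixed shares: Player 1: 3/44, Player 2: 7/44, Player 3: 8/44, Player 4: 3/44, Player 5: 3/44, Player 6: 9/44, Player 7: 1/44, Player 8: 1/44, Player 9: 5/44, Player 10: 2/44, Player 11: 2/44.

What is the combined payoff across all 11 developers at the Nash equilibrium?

Player j's private return per contributed unit is 6.1 × (j's share). Contributing is weakly dominant for j when that share is at least 1/6.1 = 0.1639, and contributing 0 is dominant otherwise.
The shares above 0.1639 belong to Player 3 and Player 6, contributing 50 each; the remaining 9 contribute 0. Total contributed: 100.
The shared codebase effort pays out 6.1 × 100 = 610.00 in total (split across the unequal shares, but the aggregate is all that matters for the group sum).
The 9 free-riders keep 50 each, adding 450. Group total = 450 + 610.00 = 1060.00.

1060.00 hours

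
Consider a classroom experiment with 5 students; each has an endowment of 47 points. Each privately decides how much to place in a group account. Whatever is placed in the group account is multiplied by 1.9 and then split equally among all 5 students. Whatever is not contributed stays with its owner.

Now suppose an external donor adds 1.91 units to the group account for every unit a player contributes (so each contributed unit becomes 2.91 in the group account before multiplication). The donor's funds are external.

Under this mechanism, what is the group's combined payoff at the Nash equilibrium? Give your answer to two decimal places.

1299.32 points

Under the mechanism each unit contributed yields 1.9 × 2.91 / 5 = 1.1058 back to its contributor per unit of net cost, which exceeds 1, making full contribution the dominant choice for everyone.
At the Nash equilibrium everyone contributes 47. Group total payoff = 1.9 × 2.91 × 235 = 1299.32.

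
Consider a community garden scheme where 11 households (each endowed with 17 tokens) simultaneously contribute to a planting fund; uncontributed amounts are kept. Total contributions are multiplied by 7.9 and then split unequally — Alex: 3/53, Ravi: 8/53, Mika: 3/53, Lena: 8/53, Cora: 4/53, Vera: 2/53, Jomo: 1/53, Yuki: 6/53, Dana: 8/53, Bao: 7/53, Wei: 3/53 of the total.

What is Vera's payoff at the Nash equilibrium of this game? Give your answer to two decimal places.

Player j's private return per contributed unit is 7.9 × (j's share). Contributing is weakly dominant for j when that share is at least 1/7.9 = 0.1266, and contributing 0 is dominant otherwise.
Ravi, Lena, Dana and Bao clear that bar, contributing 17 each; the remaining 7 contribute 0. Total contributed: 68.
Vera keeps 17 and receives 7.9 × 68 × 2/53 = 20.27 from the planting fund, for a payoff of 37.27.

37.27 tokens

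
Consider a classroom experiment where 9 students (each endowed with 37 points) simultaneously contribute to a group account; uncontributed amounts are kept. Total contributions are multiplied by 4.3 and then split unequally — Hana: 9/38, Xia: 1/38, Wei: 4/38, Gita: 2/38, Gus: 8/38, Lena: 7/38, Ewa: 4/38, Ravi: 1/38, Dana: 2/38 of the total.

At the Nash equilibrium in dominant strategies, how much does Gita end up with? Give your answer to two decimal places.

45.37 points

Player j's private return per contributed unit is 4.3 × (j's share). Contributing is weakly dominant for j when that share is at least 1/4.3 = 0.2326, and contributing 0 is dominant otherwise.
Only Hana (9/38) clears that bar, contributing 37; the remaining 8 contribute 0. Total contributed: 37.
Gita keeps 37 and receives 4.3 × 37 × 2/38 = 8.37 from the group account, for a payoff of 45.37.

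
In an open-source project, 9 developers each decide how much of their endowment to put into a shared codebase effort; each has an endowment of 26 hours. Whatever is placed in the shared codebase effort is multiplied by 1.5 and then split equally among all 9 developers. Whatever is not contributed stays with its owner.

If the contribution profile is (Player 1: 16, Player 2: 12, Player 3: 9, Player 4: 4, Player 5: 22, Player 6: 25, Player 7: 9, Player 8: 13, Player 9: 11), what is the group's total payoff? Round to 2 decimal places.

294.50 hours

Total contributed: 16 + 12 + 9 + 4 + 22 + 25 + 9 + 13 + 11 = 121; total kept: 9 × 26 − 121 = 113.
The shared codebase effort pays out 1.5 × 121 = 181.50 in aggregate.
Group total = 113 + 181.50 = 294.50.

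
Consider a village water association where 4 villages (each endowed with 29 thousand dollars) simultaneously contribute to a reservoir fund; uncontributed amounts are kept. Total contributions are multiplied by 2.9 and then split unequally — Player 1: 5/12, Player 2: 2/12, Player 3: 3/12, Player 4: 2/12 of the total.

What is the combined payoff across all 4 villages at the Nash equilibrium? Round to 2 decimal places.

171.10 thousand dollars

Each unit j contributes comes back to j as 2.9 × (j's share), so j prefers to contribute only if that share exceeds 1/2.9 = 0.3448; otherwise keeping the unit dominates.
Player 1 alone (share 5/12) is above the threshold, contributing 29; the remaining 3 contribute 0. Total contributed: 29.
The reservoir fund pays out 2.9 × 29 = 84.10 in total (split across the unequal shares, but the aggregate is all that matters for the group sum).
The 3 free-riders keep 29 each, adding 87. Group total = 87 + 84.10 = 171.10.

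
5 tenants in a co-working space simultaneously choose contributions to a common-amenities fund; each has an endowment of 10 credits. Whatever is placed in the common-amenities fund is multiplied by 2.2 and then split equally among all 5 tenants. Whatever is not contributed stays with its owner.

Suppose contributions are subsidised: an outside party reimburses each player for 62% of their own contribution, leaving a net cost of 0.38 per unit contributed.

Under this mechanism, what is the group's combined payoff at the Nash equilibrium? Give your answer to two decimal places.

141.00 credits

Under the mechanism each unit contributed yields (2.2/5) / 0.38 = 1.1579 back to its contributor per unit of net cost, which exceeds 1, making full contribution the dominant choice for everyone.
So the Nash equilibrium is full contribution by all 5; the group earns 5 × (10 × 0.62 + 2.2 × 10) = 141.00.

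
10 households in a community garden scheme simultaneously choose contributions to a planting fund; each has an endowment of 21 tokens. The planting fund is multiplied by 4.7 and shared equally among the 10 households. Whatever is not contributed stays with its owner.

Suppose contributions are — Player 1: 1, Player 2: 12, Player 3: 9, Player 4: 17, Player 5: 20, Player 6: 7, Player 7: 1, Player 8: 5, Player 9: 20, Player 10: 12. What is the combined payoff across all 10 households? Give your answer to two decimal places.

Total contributed: 1 + 12 + 9 + 17 + 20 + 7 + 1 + 5 + 20 + 12 = 104; total kept: 10 × 21 − 104 = 106.
The planting fund pays out 4.7 × 104 = 488.80 in aggregate.
Group total = 106 + 488.80 = 594.80.

594.80 tokens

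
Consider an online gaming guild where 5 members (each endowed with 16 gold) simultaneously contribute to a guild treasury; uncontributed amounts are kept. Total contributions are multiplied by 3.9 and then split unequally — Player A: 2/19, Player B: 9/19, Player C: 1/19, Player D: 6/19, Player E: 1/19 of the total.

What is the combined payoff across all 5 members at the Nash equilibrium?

172.80 gold

Player j's private return per contributed unit is 3.9 × (j's share). Contributing is weakly dominant for j when that share is at least 1/3.9 = 0.2564, and contributing 0 is dominant otherwise.
Player B and Player D are above the threshold, contributing 16 each; the remaining 3 contribute 0. Total contributed: 32.
The guild treasury pays out 3.9 × 32 = 124.80 in total (split across the unequal shares, but the aggregate is all that matters for the group sum).
The 3 free-riders keep 16 each, adding 48. Group total = 48 + 124.80 = 172.80.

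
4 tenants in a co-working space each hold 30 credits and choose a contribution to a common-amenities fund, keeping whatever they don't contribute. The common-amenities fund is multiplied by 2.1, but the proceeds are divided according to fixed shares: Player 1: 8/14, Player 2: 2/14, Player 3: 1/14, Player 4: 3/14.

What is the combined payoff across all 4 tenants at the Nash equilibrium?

Each unit j contributes comes back to j as 2.1 × (j's share), so j prefers to contribute only if that share exceeds 1/2.1 = 0.4762; otherwise keeping the unit dominates.
Player 1 alone (share 8/14) is above the threshold, contributing 30; the remaining 3 contribute 0. Total contributed: 30.
The common-amenities fund pays out 2.1 × 30 = 63.00 in total (split across the unequal shares, but the aggregate is all that matters for the group sum).
The 3 free-riders keep 30 each, adding 90. Group total = 90 + 63.00 = 153.00.

153.00 credits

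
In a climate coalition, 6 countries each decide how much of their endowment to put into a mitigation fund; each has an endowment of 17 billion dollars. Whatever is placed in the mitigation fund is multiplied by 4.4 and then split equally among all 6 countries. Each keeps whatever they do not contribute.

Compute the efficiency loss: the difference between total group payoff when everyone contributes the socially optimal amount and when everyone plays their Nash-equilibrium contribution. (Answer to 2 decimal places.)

346.80 billion dollars

Each contributed unit returns 4.4/6 = 0.7333 to its contributor — below 1 — so contributing 0 is dominant for every player. At the Nash equilibrium everyone keeps their 17, and the group total is 6 × 17 = 102.
Each contributed unit returns 4.400 to the group as a whole (0.7333 to each of 6 players), which exceeds 1, so the social optimum is full contribution: group total = 4.400 × 102 = 448.80.
Efficiency loss = 448.80 − 102 = 346.80.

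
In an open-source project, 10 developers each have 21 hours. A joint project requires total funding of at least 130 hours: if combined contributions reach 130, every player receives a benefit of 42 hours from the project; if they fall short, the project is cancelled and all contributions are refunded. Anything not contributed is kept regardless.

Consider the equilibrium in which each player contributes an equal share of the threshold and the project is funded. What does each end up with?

Equal share of the threshold: 130/10 = 13.
At this profile no one gains by cutting their contribution: any cut drops the total below 130, the project is cancelled, contributions are refunded, and the deviator ends with 21, which is less than 21 − 13 + 42 = 50. Contributing more than 13 just wastes the excess. So contributing exactly 13 is a best response.
Each player's payoff: 21 − 13 + 42 = 50.

50 hours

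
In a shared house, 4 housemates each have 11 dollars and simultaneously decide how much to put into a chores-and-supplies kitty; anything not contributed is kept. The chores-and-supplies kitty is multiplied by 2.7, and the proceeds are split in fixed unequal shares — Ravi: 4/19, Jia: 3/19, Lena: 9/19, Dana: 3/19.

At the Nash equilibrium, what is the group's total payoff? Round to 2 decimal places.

Player j's private return per contributed unit is 2.7 × (j's share). Contributing is weakly dominant for j when that share is at least 1/2.7 = 0.3704, and contributing 0 is dominant otherwise.
The only share above 0.3704 is Lena's 9/19, contributing 11; the remaining 3 contribute 0. Total contributed: 11.
The chores-and-supplies kitty pays out 2.7 × 11 = 29.70 in total (split across the unequal shares, but the aggregate is all that matters for the group sum).
The 3 free-riders keep 11 each, adding 33. Group total = 33 + 29.70 = 62.70.

62.70 dollars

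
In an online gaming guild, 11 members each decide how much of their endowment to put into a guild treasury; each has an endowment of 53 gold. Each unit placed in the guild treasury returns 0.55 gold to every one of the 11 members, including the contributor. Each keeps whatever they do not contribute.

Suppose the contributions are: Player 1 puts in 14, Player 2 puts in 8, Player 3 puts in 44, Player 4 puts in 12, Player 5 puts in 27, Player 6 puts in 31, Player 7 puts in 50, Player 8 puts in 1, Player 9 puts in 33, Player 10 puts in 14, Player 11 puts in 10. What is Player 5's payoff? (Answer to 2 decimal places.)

Total contributed: 14 + 8 + 44 + 12 + 27 + 31 + 50 + 1 + 33 + 14 + 10 = 244.
Each receives 0.55 × 244 = 134.20 from the guild treasury.
Player 5 keeps 53 − 27 = 26, so Player 5's payoff is 26 + 134.20 = 160.20.

160.20 gold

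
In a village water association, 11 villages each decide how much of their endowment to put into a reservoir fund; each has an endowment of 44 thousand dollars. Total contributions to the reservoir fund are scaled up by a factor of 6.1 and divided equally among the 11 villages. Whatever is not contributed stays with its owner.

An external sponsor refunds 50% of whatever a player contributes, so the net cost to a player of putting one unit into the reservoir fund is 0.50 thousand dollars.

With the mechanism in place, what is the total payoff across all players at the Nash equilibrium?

The effective private return per unit is now (6.1/11) / 0.50 = 1.1091 > 1, so every player's dominant strategy flips to full contribution.
So the Nash equilibrium is full contribution by all 11; the group earns 11 × (44 × 0.50 + 6.1 × 44) = 3194.40.

3194.40 thousand dollars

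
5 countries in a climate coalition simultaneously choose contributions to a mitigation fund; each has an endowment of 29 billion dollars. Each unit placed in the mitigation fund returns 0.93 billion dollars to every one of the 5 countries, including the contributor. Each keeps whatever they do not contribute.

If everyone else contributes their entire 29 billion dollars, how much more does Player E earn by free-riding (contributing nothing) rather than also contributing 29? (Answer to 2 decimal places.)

Switching from a contribution of 29 to 0 lets Player E keep an extra 29 billion dollars, but lowers the mitigation fund by 29, which costs Player E their own share of that drop: 0.93 × 29 = 26.97.
Net gain = 29 − 26.97 = 2.03. The private return per contributed unit (0.93) is below 1, so free-riding is indeed the best response regardless of what the others do.

2.03 billion dollars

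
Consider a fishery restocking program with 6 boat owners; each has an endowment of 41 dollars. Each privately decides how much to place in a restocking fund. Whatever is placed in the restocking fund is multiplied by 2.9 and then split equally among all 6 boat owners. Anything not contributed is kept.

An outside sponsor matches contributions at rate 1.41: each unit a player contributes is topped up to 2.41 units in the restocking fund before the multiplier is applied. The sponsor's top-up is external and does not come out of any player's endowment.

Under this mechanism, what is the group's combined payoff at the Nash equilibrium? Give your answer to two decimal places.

The effective private return per unit is now 2.9 × 2.41 / 6 = 1.1648 > 1, so every player's dominant strategy flips to full contribution.
So the Nash equilibrium is full contribution by all 6; the group earns 2.9 × 2.41 × 246 = 1719.29.

1719.29 dollars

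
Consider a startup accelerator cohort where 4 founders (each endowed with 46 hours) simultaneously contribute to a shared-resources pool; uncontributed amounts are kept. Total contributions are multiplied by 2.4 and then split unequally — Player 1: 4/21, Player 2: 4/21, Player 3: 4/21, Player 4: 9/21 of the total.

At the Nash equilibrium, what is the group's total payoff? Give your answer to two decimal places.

248.40 hours

Player j's private return per contributed unit is 2.4 × (j's share). Contributing is weakly dominant for j when that share is at least 1/2.4 = 0.4167, and contributing 0 is dominant otherwise.
Player 4 alone (share 9/21) is above the threshold, contributing 46; the remaining 3 contribute 0. Total contributed: 46.
The shared-resources pool pays out 2.4 × 46 = 110.40 in total (split across the unequal shares, but the aggregate is all that matters for the group sum).
The 3 free-riders keep 46 each, adding 138. Group total = 138 + 110.40 = 248.40.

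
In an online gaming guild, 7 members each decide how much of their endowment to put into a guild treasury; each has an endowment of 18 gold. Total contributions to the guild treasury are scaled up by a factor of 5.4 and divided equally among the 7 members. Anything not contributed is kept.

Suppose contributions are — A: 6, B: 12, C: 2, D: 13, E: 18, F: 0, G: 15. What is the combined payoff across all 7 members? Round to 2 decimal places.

416.40 gold

Total contributed: 6 + 12 + 2 + 13 + 18 + 0 + 15 = 66; total kept: 7 × 18 − 66 = 60.
The guild treasury pays out 5.4 × 66 = 356.40 in aggregate.
Group total = 60 + 356.40 = 416.40.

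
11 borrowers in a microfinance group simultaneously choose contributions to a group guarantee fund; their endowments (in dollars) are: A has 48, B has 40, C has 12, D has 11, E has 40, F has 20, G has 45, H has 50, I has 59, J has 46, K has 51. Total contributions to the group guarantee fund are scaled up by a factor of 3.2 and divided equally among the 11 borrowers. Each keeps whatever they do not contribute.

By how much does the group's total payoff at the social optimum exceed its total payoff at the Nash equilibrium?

928.40 dollars

The private return per contributed unit is 3.2/11 = 0.2909 < 1 for every player regardless of endowment, so the Nash equilibrium is zero contribution and the group total is Σ E_j = 48 + 40 + 12 + 11 + 40 + 20 + 45 + 50 + 59 + 46 + 51 = 422.
Each contributed unit returns 3.200 to the group, so the social optimum is full contribution by everyone: group total = 3.200 × 422 = 1350.40.
Efficiency loss = (3.200 − 1) × 422 = 928.40.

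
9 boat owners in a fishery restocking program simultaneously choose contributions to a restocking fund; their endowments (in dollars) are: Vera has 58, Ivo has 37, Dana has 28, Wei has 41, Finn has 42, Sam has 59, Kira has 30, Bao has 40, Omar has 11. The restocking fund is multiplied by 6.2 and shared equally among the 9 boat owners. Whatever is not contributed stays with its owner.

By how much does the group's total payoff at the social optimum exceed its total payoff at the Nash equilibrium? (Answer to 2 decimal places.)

The private return per contributed unit is 6.2/9 = 0.6889 < 1 for every player regardless of endowment, so the Nash equilibrium is zero contribution and the group total is Σ E_j = 58 + 37 + 28 + 41 + 42 + 59 + 30 + 40 + 11 = 346.
Each contributed unit returns 6.200 to the group, so the social optimum is full contribution by everyone: group total = 6.200 × 346 = 2145.20.
Efficiency loss = (6.200 − 1) × 346 = 1799.20.

1799.20 dollars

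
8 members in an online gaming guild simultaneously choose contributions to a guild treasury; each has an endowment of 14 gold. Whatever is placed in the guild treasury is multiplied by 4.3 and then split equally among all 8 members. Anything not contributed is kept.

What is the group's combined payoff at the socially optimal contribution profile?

481.60 gold

Each contributed unit returns 4.300 to the group as a whole (0.5375 to each of 8 players), which exceeds 1, so the social optimum is full contribution: group total = 4.300 × 112 = 481.60.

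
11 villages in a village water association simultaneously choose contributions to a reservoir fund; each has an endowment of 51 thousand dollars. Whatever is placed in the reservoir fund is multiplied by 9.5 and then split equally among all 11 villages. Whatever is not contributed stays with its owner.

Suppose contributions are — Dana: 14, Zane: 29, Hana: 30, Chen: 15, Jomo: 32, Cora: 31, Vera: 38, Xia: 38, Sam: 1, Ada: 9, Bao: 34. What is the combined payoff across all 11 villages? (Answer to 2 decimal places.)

Total contributed: 14 + 29 + 30 + 15 + 32 + 31 + 38 + 38 + 1 + 9 + 34 = 271; total kept: 11 × 51 − 271 = 290.
The reservoir fund pays out 9.5 × 271 = 2574.50 in aggregate.
Group total = 290 + 2574.50 = 2864.50.

2864.50 thousand dollars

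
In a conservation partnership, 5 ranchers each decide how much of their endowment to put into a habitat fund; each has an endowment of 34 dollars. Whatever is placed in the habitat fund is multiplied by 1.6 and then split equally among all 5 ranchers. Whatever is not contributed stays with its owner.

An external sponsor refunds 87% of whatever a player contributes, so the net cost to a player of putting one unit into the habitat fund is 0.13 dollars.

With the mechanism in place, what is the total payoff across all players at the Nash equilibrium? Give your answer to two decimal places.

419.90 dollars

With the mechanism, a contributed unit returns (1.6/5) / 0.13 = 2.4615 per unit of net cost to the contributor — now above 1 — so contributing fully is weakly dominant for every player.
At the Nash equilibrium everyone contributes 34. Group total payoff = 5 × (34 × 0.87 + 1.6 × 34) = 419.90.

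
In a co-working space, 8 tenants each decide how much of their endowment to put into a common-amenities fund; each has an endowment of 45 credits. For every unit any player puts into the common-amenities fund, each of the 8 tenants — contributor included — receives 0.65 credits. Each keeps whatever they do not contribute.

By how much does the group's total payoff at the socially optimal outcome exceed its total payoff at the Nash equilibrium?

The private return per contributed unit is 0.65 < 1, so contributing 0 is dominant for every player. At the Nash equilibrium everyone keeps their 45, and the group total is 8 × 45 = 360.
Each contributed unit returns 5.200 to the group as a whole (0.65 to each of 8 players), which exceeds 1, so the social optimum is full contribution: group total = 5.200 × 360 = 1872.00.
Efficiency loss = 1872.00 − 360 = 1512.00.

1512.00 credits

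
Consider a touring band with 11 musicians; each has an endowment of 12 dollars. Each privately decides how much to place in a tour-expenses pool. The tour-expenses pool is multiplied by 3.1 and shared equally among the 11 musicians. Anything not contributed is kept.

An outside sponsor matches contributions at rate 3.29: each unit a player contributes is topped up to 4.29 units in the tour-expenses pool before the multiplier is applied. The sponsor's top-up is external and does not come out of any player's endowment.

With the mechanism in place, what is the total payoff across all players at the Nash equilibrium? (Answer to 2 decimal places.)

Under the mechanism each unit contributed yields 3.1 × 4.29 / 11 = 1.2090 back to its contributor per unit of net cost, which exceeds 1, making full contribution the dominant choice for everyone.
So the Nash equilibrium is full contribution by all 11; the group earns 3.1 × 4.29 × 132 = 1755.47.

1755.47 dollars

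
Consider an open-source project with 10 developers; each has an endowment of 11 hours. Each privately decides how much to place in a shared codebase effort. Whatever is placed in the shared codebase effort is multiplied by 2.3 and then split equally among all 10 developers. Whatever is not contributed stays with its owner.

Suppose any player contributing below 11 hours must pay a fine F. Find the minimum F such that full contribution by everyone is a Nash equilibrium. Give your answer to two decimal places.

8.47 hours

Given the others contribute fully, the best deviation is to contribute 0 (any partial contribution still incurs the fine and gives up units whose private return 0.2300 is below 1).
Deviating from 11 to 0 saves 11 hours but forfeits the deviator's share of the drop in the shared codebase effort: 2.3/10 × 11 = 2.53.
So the deviation gain is 11 − 2.53 = 8.47, and the fine must be at least 8.47 hours to wipe it out.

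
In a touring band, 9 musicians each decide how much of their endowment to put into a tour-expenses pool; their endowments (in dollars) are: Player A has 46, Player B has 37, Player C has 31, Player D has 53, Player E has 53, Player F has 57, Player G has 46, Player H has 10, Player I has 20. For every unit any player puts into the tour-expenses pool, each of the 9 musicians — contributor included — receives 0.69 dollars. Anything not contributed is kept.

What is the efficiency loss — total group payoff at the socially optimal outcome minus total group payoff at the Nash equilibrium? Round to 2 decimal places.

1839.13 dollars

The private return per contributed unit is 0.69 < 1 for everyone, so the Nash equilibrium is zero contribution and the group total is Σ E_j = 46 + 37 + 31 + 53 + 53 + 57 + 46 + 10 + 20 = 353.
Each contributed unit returns 6.210 to the group, so the social optimum is full contribution by everyone: group total = 6.210 × 353 = 2192.13.
Efficiency loss = (6.210 − 1) × 353 = 1839.13.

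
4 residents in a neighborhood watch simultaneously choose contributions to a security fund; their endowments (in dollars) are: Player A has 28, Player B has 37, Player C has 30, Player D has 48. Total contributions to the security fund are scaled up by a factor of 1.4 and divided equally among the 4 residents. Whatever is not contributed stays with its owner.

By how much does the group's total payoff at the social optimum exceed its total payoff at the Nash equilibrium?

57.20 dollars

The private return per contributed unit is 1.4/4 = 0.3500 < 1 for every player regardless of endowment, so the Nash equilibrium is zero contribution and the group total is Σ E_j = 28 + 37 + 30 + 48 = 143.
Each contributed unit returns 1.400 to the group, so the social optimum is full contribution by everyone: group total = 1.400 × 143 = 200.20.
Efficiency loss = (1.400 − 1) × 143 = 57.20.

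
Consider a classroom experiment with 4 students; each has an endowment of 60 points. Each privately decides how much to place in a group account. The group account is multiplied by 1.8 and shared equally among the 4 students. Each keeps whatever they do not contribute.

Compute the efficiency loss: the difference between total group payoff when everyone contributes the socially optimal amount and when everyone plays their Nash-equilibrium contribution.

192.00 points

Each contributed unit returns 1.8/4 = 0.4500 to its contributor — below 1 — so contributing 0 is dominant for every player. At the Nash equilibrium everyone keeps their 60, and the group total is 4 × 60 = 240.
Each contributed unit returns 1.800 to the group as a whole (0.4500 to each of 4 players), which exceeds 1, so the social optimum is full contribution: group total = 1.800 × 240 = 432.00.
Efficiency loss = 432.00 − 240 = 192.00.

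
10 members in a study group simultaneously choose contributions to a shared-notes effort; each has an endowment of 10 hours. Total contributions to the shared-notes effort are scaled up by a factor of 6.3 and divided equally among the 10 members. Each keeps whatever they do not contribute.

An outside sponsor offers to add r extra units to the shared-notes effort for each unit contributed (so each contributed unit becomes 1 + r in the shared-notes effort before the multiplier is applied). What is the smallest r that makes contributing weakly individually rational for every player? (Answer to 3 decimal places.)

0.587

With matching at rate r, one contributed unit becomes (1 + r) in the shared-notes effort and returns 6.3 × (1 + r) / 10 to the contributor.
Setting this equal to 1: 1 + r = 10/6.3 = 1.5873.
So the minimum matching rate is r = 1.5873 − 1 = 0.587.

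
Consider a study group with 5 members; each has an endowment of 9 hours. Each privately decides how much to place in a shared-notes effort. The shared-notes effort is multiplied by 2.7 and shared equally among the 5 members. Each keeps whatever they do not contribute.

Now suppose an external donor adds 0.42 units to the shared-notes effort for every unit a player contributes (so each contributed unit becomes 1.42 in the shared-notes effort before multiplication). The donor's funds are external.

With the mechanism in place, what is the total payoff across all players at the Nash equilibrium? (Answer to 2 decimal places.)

45.00 hours

With the mechanism, a contributed unit returns 2.7 × 1.42 / 5 = 0.7668 per unit of net cost — still below 1 — so contributing 0 remains dominant for every player.
At the Nash equilibrium no one contributes; group total payoff = 5 × 9 = 45.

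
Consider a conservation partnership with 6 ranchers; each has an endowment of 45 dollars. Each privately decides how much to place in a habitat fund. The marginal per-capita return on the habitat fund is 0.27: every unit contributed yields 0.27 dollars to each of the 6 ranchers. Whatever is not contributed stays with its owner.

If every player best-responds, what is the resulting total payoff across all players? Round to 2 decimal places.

270.00 dollars

The private return per contributed unit is 0.27 < 1, so contributing 0 is dominant for every player. At the Nash equilibrium everyone keeps their 45, and the group total is 6 × 45 = 270.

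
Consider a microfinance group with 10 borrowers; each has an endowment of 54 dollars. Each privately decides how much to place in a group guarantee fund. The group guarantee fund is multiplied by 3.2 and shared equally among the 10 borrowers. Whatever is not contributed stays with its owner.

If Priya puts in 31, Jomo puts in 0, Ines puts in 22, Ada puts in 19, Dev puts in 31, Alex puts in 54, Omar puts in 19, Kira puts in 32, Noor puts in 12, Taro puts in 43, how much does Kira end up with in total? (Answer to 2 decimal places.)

106.16 dollars

Total contributed: 31 + 0 + 22 + 19 + 31 + 54 + 19 + 32 + 12 + 43 = 263.
Each receives 3.2 × 263 / 10 = 84.16 from the group guarantee fund.
Kira keeps 54 − 32 = 22, so Kira's payoff is 22 + 84.16 = 106.16.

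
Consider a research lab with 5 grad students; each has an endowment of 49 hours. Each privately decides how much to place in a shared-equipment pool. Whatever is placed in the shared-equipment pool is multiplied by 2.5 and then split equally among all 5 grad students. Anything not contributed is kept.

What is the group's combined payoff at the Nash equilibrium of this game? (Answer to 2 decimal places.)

Each contributed unit returns 2.5/5 = 0.5000 to its contributor — below 1 — so contributing 0 is dominant for every player. At the Nash equilibrium everyone keeps their 49, and the group total is 5 × 49 = 245.

245.00 hours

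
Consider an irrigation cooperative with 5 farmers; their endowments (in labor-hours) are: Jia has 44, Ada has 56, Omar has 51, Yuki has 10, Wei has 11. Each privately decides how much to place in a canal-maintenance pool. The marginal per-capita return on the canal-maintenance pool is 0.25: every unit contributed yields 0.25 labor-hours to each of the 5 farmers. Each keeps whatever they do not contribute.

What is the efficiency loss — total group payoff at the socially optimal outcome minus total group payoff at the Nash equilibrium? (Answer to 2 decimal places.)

43.00 labor-hours

The private return per contributed unit is 0.25 < 1 for everyone, so the Nash equilibrium is zero contribution and the group total is Σ E_j = 44 + 56 + 51 + 10 + 11 = 172.
Each contributed unit returns 1.250 to the group, so the social optimum is full contribution by everyone: group total = 1.250 × 172 = 215.00.
Efficiency loss = (1.250 − 1) × 172 = 43.00.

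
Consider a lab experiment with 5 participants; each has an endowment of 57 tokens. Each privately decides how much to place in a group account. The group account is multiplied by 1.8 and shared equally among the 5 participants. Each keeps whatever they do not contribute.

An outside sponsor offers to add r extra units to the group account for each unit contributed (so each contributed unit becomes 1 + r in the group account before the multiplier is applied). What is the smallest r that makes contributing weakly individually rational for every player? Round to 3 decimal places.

1.778

With matching at rate r, one contributed unit becomes (1 + r) in the group account and returns 1.8 × (1 + r) / 5 to the contributor.
Setting this equal to 1: 1 + r = 5/1.8 = 2.7778.
So the minimum matching rate is r = 2.7778 − 1 = 1.778.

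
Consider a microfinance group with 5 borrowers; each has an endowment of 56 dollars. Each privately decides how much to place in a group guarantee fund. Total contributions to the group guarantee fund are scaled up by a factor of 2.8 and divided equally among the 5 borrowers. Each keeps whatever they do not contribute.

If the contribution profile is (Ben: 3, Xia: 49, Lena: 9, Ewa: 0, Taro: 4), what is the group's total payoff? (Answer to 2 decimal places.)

397.00 dollars

Total contributed: 3 + 49 + 9 + 0 + 4 = 65; total kept: 5 × 56 − 65 = 215.
The group guarantee fund pays out 2.8 × 65 = 182.00 in aggregate.
Group total = 215 + 182.00 = 397.00.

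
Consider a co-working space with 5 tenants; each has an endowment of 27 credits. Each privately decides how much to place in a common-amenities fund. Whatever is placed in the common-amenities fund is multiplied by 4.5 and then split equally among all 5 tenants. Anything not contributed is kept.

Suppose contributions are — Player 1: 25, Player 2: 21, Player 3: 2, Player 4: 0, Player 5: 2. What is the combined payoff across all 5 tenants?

Total contributed: 25 + 21 + 2 + 0 + 2 = 50; total kept: 5 × 27 − 50 = 85.
The common-amenities fund pays out 4.5 × 50 = 225.00 in aggregate.
Group total = 85 + 225.00 = 310.00.

310.00 credits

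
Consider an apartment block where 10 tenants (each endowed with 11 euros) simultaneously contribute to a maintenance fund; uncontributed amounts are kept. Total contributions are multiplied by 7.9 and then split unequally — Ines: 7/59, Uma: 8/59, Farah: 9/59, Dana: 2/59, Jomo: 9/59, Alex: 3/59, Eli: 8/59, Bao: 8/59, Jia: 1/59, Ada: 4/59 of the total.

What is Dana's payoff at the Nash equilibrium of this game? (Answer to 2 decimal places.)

25.73 euros

Each unit j contributes comes back to j as 7.9 × (j's share), so j prefers to contribute only if that share exceeds 1/7.9 = 0.1266; otherwise keeping the unit dominates.
Uma, Farah, Jomo, Eli and Bao are above the threshold, contributing 11 each; the remaining 5 contribute 0. Total contributed: 55.
Dana keeps 11 and receives 7.9 × 55 × 2/59 = 14.73 from the maintenance fund, for a payoff of 25.73.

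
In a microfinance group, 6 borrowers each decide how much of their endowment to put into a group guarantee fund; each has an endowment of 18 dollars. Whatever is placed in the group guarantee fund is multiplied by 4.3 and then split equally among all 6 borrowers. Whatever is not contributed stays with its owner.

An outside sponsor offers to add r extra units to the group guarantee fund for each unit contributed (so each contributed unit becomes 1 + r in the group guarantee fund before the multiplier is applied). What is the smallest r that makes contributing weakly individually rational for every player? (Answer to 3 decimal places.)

With matching at rate r, one contributed unit becomes (1 + r) in the group guarantee fund and returns 4.3 × (1 + r) / 6 to the contributor.
Setting this equal to 1: 1 + r = 6/4.3 = 1.3953.
So the minimum matching rate is r = 1.3953 − 1 = 0.395.

0.395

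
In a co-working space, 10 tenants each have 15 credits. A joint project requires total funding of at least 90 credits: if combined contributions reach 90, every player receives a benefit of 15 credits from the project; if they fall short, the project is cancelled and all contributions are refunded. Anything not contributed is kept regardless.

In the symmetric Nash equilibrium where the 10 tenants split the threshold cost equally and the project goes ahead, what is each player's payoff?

21 credits

Equal share of the threshold: 90/10 = 9.
At this profile no one gains by cutting their contribution: any cut drops the total below 90, the project is cancelled, contributions are refunded, and the deviator ends with 15, which is less than 15 − 9 + 15 = 21. Contributing more than 9 just wastes the excess. So contributing exactly 9 is a best response.
Each player's payoff: 15 − 9 + 15 = 21.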